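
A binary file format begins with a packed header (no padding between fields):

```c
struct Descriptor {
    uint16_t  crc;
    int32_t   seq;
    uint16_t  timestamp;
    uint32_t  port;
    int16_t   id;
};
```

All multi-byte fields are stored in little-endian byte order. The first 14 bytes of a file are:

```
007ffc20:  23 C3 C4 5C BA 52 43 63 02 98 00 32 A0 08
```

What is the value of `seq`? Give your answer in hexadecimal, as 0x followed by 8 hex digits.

`seq` follows `crc` (2 bytes), so it starts at byte offset 2 and occupies 4 bytes.
Bytes at offsets 2..5: C4 5C BA 52.
Little-endian stores the least-significant byte at the lowest address.
Reassemble most-significant byte first: 52 BA 5C C4 → 0x52BA5CC4.

0x52BA5CC4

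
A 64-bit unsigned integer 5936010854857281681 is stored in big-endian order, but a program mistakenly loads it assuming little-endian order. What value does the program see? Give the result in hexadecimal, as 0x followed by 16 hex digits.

0x9190A1126CF26052

5936010854857281681 in 64-bit hexadecimal is 0x5260F26C12A19091.
Stored big-endian, the bytes at ascending addresses are 52 60 F2 6C 12 A1 90 91.
Read back as little-endian, the first byte is least significant, giving 0x9190A1126CF26052.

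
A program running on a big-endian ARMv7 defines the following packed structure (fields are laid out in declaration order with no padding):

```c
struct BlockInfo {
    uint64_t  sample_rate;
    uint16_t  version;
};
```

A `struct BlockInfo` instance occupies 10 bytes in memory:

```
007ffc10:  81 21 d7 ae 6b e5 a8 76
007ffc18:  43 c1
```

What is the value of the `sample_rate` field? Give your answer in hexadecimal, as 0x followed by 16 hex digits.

`sample_rate` is the first field, at byte offset 0, occupying 8 bytes.
Bytes at offsets 0..7: 81 21 D7 AE 6B E5 A8 76.
In big-endian order the high byte comes first in memory.
The bytes are already most-significant first: 0x8121D7AE6BE5A876.

0x8121D7AE6BE5A876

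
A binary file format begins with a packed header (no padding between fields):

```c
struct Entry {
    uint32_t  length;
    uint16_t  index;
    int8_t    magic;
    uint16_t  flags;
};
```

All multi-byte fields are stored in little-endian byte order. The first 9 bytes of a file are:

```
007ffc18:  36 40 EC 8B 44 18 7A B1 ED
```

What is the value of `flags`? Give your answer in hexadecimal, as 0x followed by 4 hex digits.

`flags` follows `length` (4 B), `index` (2 B), `magic` (1 B), so it starts at offset 4 + 2 + 1 = 7 and occupies 2 bytes.
Bytes at offsets 7..8: B1 ED.
In little-endian order the low byte comes first in memory.
Reassemble most-significant byte first: ED B1 → 0xEDB1.

0xEDB1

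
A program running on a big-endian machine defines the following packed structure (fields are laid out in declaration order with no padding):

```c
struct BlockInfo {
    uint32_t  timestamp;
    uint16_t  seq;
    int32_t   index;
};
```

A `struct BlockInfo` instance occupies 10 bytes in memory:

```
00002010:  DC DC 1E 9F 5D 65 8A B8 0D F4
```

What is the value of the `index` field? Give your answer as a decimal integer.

-1967649292

`index` follows `timestamp` (4 B), `seq` (2 B), so it starts at offset 4 + 2 = 6 and occupies 4 bytes.
Bytes at offsets 6..9: 8A B8 0D F4.
In big-endian order the high byte comes first in memory.
The bytes are already most-significant first: 0x8AB80DF4.
Top bit is set, so as a signed 32-bit value this is 0x8AB80DF4 − 2^32 = -1967649292.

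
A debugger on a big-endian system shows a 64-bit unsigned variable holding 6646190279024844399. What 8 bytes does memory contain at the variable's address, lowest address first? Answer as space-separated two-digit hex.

5C 3C 02 D8 82 EE 1E 6F

6646190279024844399 in hexadecimal, padded to 64 bits, is 0x5C3C02D882EE1E6F.
Split into bytes (most-significant first): 5C 3C 02 D8 82 EE 1E 6F.
Big-endian: lowest address holds the most-significant byte.
So the memory order matches the most-significant-first order: 5C 3C 02 D8 82 EE 1E 6F.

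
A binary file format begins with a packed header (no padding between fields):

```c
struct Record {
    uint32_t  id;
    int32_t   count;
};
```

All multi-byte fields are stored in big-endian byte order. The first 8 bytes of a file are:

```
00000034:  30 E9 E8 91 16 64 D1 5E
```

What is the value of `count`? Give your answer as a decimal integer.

`count` follows `id` (4 bytes), so it starts at byte offset 4 and occupies 4 bytes.
Bytes at offsets 4..7: 16 64 D1 5E.
In big-endian order the high byte comes first in memory.
The bytes are already most-significant first: 0x1664D15E.
0x1664D15E = 375705950.

375705950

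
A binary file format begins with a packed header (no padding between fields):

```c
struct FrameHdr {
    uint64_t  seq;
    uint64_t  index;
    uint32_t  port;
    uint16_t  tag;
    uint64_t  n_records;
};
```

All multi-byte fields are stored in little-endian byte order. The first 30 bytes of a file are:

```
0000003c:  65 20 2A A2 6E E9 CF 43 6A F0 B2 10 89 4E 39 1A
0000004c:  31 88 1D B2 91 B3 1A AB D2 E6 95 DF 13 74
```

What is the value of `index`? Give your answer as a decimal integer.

1889627869256282218

`index` follows `seq` (8 bytes), so it starts at byte offset 8 and occupies 8 bytes.
Bytes at offsets 8..15: 6A F0 B2 10 89 4E 39 1A.
Little-endian stores the least-significant byte at the lowest address.
Reassemble most-significant byte first: 1A 39 4E 89 10 B2 F0 6A → 0x1A394E8910B2F06A.
0x1A394E8910B2F06A = 1889627869256282218.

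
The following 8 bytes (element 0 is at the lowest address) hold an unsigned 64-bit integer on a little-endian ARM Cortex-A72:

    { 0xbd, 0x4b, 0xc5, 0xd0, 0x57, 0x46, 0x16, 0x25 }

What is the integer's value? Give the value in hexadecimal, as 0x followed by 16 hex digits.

Little-endian stores the least-significant byte at the lowest address.
Reassemble most-significant byte first: 25 16 46 57 D0 C5 4B BD → 0x25164657D0C54BBD.

0x25164657D0C54BBD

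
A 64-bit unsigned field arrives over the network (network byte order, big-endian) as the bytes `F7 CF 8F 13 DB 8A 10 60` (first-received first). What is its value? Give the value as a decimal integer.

17856648362997715040

In big-endian order the high byte comes first in memory.
The bytes are already most-significant first: 0xF7CF8F13DB8A1060.
0xF7CF8F13DB8A1060 = 17856648362997715040.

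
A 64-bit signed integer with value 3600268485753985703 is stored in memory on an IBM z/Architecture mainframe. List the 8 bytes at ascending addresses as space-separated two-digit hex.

3600268485753985703 in hexadecimal, padded to 64 bits, is 0x31F6B91CDD665AA7.
Split into bytes (most-significant first): 31 F6 B9 1C DD 66 5A A7.
Big-endian: lowest address holds the most-significant byte.
So the memory order matches the most-significant-first order: 31 F6 B9 1C DD 66 5A A7.

31 F6 B9 1C DD 66 5A A7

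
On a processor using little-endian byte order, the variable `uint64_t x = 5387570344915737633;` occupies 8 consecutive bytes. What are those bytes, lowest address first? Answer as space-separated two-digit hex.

21 9C 21 23 AF 7E C4 4A

5387570344915737633 in hexadecimal, padded to 64 bits, is 0x4AC47EAF23219C21.
Split into bytes (most-significant first): 4A C4 7E AF 23 21 9C 21.
Little-endian: lowest address holds the least-significant byte.
So at ascending addresses the bytes are 21 9C 21 23 AF 7E C4 4A.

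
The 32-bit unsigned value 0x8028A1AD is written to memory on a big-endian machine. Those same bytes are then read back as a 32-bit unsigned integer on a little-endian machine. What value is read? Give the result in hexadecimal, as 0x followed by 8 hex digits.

0xADA12880

Stored big-endian, the bytes at ascending addresses are 80 28 A1 AD.
Read back as little-endian, the first byte is least significant, giving 0xADA12880.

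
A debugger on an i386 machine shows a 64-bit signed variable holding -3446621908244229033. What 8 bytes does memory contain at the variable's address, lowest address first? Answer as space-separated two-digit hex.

57 14 06 AC A2 23 2B D0

Two's complement of -3446621908244229033 in 64 bits: 3446621908244229033 = 0x2FD4DC5D53F9EBA9; invert → 0xD02B23A2AC061456; add 1 → 0xD02B23A2AC061457.
Split into bytes (most-significant first): D0 2B 23 A2 AC 06 14 57.
In little-endian order the low byte comes first in memory.
So at ascending addresses the bytes are 57 14 06 AC A2 23 2B D0.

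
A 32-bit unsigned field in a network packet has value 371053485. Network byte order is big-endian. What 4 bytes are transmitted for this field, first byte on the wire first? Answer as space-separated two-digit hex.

16 1D D3 AD

371053485 in hexadecimal, padded to 32 bits, is 0x161DD3AD.
Split into bytes (most-significant first): 16 1D D3 AD.
In big-endian order the high byte comes first in memory.
So the memory order matches the most-significant-first order: 16 1D D3 AD.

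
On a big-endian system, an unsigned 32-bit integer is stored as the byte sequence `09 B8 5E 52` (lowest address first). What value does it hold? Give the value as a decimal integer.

163077714

Big-endian: lowest address holds the most-significant byte.
The bytes are already most-significant first: 0x09B85E52.
0x09B85E52 = 163077714.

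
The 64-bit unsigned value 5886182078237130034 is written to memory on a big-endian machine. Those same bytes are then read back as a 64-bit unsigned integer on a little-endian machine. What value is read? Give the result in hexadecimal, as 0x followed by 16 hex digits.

0x323D98F069EBAF51

5886182078237130034 in 64-bit hexadecimal is 0x51AFEB69F0983D32.
Stored big-endian, the bytes at ascending addresses are 51 AF EB 69 F0 98 3D 32.
Read back as little-endian, the first byte is least significant, giving 0x323D98F069EBAF51.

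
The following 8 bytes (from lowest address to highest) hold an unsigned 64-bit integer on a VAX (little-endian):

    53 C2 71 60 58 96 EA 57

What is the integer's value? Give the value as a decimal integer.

Little-endian stores the least-significant byte at the lowest address.
Reassemble most-significant byte first: 57 EA 96 58 60 71 C2 53 → 0x57EA96586071C253.
0x57EA96586071C253 = 6335041132169380435.

6335041132169380435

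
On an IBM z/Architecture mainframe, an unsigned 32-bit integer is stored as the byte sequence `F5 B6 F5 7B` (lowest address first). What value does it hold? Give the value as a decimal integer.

Big-endian stores the most-significant byte at the lowest address.
The bytes are already most-significant first: 0xF5B6F57B.
0xF5B6F57B = 4122408315.

4122408315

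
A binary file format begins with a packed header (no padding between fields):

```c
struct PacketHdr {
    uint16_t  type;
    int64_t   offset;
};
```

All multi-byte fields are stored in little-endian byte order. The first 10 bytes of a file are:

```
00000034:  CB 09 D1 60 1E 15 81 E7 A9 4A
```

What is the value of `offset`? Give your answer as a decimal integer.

5380085771461877969

`offset` follows `type` (2 bytes), so it starts at byte offset 2 and occupies 8 bytes.
Bytes at offsets 2..9: D1 60 1E 15 81 E7 A9 4A.
Little-endian: lowest address holds the least-significant byte.
Reassemble most-significant byte first: 4A A9 E7 81 15 1E 60 D1 → 0x4AA9E781151E60D1.
0x4AA9E781151E60D1 = 5380085771461877969.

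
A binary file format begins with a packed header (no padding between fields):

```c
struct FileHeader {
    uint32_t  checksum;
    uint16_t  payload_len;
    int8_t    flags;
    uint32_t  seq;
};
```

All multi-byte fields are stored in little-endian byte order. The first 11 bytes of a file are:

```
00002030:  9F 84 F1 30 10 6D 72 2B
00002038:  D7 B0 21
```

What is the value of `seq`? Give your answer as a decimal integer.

565237547

`seq` follows `checksum` (4 B), `payload_len` (2 B), `flags` (1 B), so it starts at offset 4 + 2 + 1 = 7 and occupies 4 bytes.
Bytes at offsets 7..10: 2B D7 B0 21.
Little-endian stores the least-significant byte at the lowest address.
Reassemble most-significant byte first: 21 B0 D7 2B → 0x21B0D72B.
0x21B0D72B = 565237547.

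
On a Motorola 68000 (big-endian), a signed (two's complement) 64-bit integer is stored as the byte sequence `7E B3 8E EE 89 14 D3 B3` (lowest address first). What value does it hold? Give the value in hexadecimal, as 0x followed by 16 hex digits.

0x7EB38EEE8914D3B3

Big-endian stores the most-significant byte at the lowest address.
The bytes are already most-significant first: 0x7EB38EEE8914D3B3.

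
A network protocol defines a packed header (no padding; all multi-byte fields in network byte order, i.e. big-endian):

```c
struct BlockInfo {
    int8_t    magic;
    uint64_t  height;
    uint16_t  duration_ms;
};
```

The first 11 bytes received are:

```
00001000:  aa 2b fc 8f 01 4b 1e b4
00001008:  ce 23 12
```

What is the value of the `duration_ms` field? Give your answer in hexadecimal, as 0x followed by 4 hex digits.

`duration_ms` follows `magic` (1 B), `height` (8 B), so it starts at offset 1 + 8 = 9 and occupies 2 bytes.
Bytes at offsets 9..10: 23 12.
Big-endian: lowest address holds the most-significant byte.
The bytes are already most-significant first: 0x2312.

0x2312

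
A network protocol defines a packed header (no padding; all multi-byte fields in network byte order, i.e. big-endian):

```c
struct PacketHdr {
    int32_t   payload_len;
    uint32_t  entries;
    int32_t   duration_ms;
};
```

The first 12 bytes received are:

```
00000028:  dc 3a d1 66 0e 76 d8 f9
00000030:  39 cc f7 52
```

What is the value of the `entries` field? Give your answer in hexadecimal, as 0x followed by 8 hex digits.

0x0E76D8F9

`entries` follows `payload_len` (4 bytes), so it starts at byte offset 4 and occupies 4 bytes.
Bytes at offsets 4..7: 0E 76 D8 F9.
Big-endian: lowest address holds the most-significant byte.
The bytes are already most-significant first: 0x0E76D8F9.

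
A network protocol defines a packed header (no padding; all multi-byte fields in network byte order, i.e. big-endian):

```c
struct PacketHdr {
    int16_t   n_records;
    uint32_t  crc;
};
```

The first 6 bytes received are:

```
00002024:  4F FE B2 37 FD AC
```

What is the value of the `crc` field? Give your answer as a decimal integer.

`crc` follows `n_records` (2 bytes), so it starts at byte offset 2 and occupies 4 bytes.
Bytes at offsets 2..5: B2 37 FD AC.
In big-endian order the high byte comes first in memory.
The bytes are already most-significant first: 0xB237FDAC.
0xB237FDAC = 2990013868.

2990013868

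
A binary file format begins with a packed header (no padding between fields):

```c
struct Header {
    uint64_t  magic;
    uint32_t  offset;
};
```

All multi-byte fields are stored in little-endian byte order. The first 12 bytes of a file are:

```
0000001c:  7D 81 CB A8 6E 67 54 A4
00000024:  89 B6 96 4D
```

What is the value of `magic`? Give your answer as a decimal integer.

`magic` is the first field, at byte offset 0, occupying 8 bytes.
Bytes at offsets 0..7: 7D 81 CB A8 6E 67 54 A4.
Little-endian: lowest address holds the least-significant byte.
Reassemble most-significant byte first: A4 54 67 6E A8 CB 81 7D → 0xA454676EA8CB817D.
0xA454676EA8CB817D = 11841203045239849341.

11841203045239849341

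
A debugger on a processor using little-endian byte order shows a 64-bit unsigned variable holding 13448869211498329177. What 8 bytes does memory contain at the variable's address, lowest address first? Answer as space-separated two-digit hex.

13448869211498329177 in hexadecimal, padded to 64 bits, is 0xBAA3FB4AEE0BB459.
Split into bytes (most-significant first): BA A3 FB 4A EE 0B B4 59.
Little-endian stores the least-significant byte at the lowest address.
So at ascending addresses the bytes are 59 B4 0B EE 4A FB A3 BA.

59 B4 0B EE 4A FB A3 BA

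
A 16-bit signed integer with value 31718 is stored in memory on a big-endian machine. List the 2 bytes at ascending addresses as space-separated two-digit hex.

31718 in hexadecimal, padded to 16 bits, is 0x7BE6.
Split into bytes (most-significant first): 7B E6.
Big-endian stores the most-significant byte at the lowest address.
So the memory order matches the most-significant-first order: 7B E6.

7B E6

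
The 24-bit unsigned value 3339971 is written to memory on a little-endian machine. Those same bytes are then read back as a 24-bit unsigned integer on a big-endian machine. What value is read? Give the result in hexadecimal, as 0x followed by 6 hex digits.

0xC3F632

3339971 in 24-bit hexadecimal is 0x32F6C3.
Stored little-endian, the bytes at ascending addresses are C3 F6 32.
Read back as big-endian, the last byte is least significant, giving 0xC3F632.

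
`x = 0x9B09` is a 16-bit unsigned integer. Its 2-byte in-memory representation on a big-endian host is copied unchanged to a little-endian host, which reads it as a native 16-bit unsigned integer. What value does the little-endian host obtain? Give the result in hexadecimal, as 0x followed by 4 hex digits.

Stored big-endian, the bytes at ascending addresses are 9B 09.
Read back as little-endian, the first byte is least significant, giving 0x099B.

0x099B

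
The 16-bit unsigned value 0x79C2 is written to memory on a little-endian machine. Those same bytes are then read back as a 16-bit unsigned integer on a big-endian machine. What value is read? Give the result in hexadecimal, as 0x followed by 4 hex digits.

Stored little-endian, the bytes at ascending addresses are C2 79.
Read back as big-endian, the last byte is least significant, giving 0xC279.

0xC279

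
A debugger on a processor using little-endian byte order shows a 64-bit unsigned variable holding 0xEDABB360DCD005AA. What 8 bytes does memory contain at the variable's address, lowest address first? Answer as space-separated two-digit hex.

Split into bytes (most-significant first): ED AB B3 60 DC D0 05 AA.
Little-endian stores the least-significant byte at the lowest address.
So at ascending addresses the bytes are AA 05 D0 DC 60 B3 AB ED.

AA 05 D0 DC 60 B3 AB ED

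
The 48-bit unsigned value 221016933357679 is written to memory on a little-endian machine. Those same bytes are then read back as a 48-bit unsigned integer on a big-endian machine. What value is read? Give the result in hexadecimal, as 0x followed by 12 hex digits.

0x6F58CD8303C9

221016933357679 in 48-bit hexadecimal is 0xC90383CD586F.
Stored little-endian, the bytes at ascending addresses are 6F 58 CD 83 03 C9.
Read back as big-endian, the last byte is least significant, giving 0x6F58CD8303C9.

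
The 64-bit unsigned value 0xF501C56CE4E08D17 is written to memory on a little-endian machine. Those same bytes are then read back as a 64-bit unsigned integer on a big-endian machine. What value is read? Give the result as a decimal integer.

1697259906270560757

Stored little-endian, the bytes at ascending addresses are 17 8D E0 E4 6C C5 01 F5.
Read back as big-endian, the last byte is least significant, giving 0x178DE0E46CC501F5.
0x178DE0E46CC501F5 = 1697259906270560757.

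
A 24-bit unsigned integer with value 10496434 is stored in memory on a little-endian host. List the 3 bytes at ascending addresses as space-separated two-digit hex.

10496434 in hexadecimal, padded to 24 bits, is 0xA029B2.
Split into bytes (most-significant first): A0 29 B2.
In little-endian order the low byte comes first in memory.
So at ascending addresses the bytes are B2 29 A0.

B2 29 A0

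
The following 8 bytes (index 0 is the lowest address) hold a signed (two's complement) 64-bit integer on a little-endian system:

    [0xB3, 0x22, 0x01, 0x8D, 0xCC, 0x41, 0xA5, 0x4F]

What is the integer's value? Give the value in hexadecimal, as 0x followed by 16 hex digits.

0x4FA541CC8D0122B3

Little-endian stores the least-significant byte at the lowest address.
Reassemble most-significant byte first: 4F A5 41 CC 8D 01 22 B3 → 0x4FA541CC8D0122B3.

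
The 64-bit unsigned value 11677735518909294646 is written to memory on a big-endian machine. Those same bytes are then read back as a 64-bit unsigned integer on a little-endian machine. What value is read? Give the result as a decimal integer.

11677735518909294646 in 64-bit hexadecimal is 0xA20FA695498CE836.
Stored big-endian, the bytes at ascending addresses are A2 0F A6 95 49 8C E8 36.
Read back as little-endian, the first byte is least significant, giving 0x36E88C4995A60FA2.
0x36E88C4995A60FA2 = 3956566520316170146.

3956566520316170146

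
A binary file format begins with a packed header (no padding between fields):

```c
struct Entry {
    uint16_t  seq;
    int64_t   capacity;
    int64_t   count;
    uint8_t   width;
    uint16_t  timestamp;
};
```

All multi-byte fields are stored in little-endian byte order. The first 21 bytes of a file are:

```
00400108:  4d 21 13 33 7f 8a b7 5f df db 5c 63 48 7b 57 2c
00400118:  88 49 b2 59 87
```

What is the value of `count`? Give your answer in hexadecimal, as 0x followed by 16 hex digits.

0x49882C577B48635C

`count` follows `seq` (2 B), `capacity` (8 B), so it starts at offset 2 + 8 = 10 and occupies 8 bytes.
Bytes at offsets 10..17: 5C 63 48 7B 57 2C 88 49.
Little-endian: lowest address holds the least-significant byte.
Reassemble most-significant byte first: 49 88 2C 57 7B 48 63 5C → 0x49882C577B48635C.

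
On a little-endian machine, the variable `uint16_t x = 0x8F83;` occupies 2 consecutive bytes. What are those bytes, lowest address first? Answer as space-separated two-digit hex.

83 8F

Split into bytes (most-significant first): 8F 83.
In little-endian order the low byte comes first in memory.
So at ascending addresses the bytes are 83 8F.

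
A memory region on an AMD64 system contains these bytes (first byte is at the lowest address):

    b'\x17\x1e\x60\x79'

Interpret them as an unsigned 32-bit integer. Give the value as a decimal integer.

Little-endian: lowest address holds the least-significant byte.
Reassemble most-significant byte first: 79 60 1E 17 → 0x79601E17.
0x79601E17 = 2036342295.

2036342295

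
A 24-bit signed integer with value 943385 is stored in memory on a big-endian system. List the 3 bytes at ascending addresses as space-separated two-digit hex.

943385 in hexadecimal, padded to 24 bits, is 0x0E6519.
Split into bytes (most-significant first): 0E 65 19.
In big-endian order the high byte comes first in memory.
So the memory order matches the most-significant-first order: 0E 65 19.

0E 65 19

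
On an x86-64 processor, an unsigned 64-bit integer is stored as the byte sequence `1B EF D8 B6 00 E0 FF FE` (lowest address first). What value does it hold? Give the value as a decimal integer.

Little-endian stores the least-significant byte at the lowest address.
Reassemble most-significant byte first: FE FF E0 00 B6 D8 EF 1B → 0xFEFFE000B6D8EF1B.
0xFEFFE000B6D8EF1B = 18374651298367205147.

18374651298367205147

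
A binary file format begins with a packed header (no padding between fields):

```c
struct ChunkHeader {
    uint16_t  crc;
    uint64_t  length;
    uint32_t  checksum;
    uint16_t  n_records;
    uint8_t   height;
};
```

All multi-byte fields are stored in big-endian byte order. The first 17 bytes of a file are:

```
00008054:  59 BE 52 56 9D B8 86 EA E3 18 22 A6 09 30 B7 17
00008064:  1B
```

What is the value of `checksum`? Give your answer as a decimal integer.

`checksum` follows `crc` (2 B), `length` (8 B), so it starts at offset 2 + 8 = 10 and occupies 4 bytes.
Bytes at offsets 10..13: 22 A6 09 30.
In big-endian order the high byte comes first in memory.
The bytes are already most-significant first: 0x22A60930.
0x22A60930 = 581306672.

581306672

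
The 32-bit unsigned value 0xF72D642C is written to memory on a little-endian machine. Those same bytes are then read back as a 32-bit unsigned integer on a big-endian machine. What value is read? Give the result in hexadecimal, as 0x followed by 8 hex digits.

0x2C642DF7

Stored little-endian, the bytes at ascending addresses are 2C 64 2D F7.
Read back as big-endian, the last byte is least significant, giving 0x2C642DF7.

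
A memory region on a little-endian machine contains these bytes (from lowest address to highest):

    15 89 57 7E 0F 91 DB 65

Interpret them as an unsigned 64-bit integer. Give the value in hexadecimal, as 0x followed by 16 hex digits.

0x65DB910F7E578915

Little-endian stores the least-significant byte at the lowest address.
Reassemble most-significant byte first: 65 DB 91 0F 7E 57 89 15 → 0x65DB910F7E578915.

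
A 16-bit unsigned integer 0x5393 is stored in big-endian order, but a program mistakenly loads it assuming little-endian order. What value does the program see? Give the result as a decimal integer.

37715

Stored big-endian, the bytes at ascending addresses are 53 93.
Read back as little-endian, the first byte is least significant, giving 0x9353.
0x9353 = 37715.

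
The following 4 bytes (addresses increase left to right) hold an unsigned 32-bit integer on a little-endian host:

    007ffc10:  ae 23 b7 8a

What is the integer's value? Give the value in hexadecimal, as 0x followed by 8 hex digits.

0x8AB723AE

Little-endian stores the least-significant byte at the lowest address.
Reassemble most-significant byte first: 8A B7 23 AE → 0x8AB723AE.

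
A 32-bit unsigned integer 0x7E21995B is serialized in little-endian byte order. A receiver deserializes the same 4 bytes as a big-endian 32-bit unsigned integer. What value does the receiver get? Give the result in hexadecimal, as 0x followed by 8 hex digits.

0x5B99217E

Stored little-endian, the bytes at ascending addresses are 5B 99 21 7E.
Read back as big-endian, the last byte is least significant, giving 0x5B99217E.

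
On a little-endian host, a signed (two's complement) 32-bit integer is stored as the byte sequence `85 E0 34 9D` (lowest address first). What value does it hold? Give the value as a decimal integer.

Little-endian stores the least-significant byte at the lowest address.
Reassemble most-significant byte first: 9D 34 E0 85 → 0x9D34E085.
Top bit is set, so as a signed 32-bit value this is 0x9D34E085 − 2^32 = -1657479035.

-1657479035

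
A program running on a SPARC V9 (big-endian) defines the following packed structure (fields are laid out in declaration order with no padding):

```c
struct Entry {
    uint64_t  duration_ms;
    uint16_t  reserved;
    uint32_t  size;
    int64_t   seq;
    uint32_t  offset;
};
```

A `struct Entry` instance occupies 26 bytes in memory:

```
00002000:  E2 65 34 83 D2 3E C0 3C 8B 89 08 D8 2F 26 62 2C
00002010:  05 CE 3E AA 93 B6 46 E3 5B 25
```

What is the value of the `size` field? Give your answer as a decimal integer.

148385574

`size` follows `duration_ms` (8 B), `reserved` (2 B), so it starts at offset 8 + 2 = 10 and occupies 4 bytes.
Bytes at offsets 10..13: 08 D8 2F 26.
Big-endian stores the most-significant byte at the lowest address.
The bytes are already most-significant first: 0x08D82F26.
0x08D82F26 = 148385574.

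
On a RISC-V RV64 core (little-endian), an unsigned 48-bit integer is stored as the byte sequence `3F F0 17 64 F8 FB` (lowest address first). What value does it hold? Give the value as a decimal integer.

277044249751615

Little-endian stores the least-significant byte at the lowest address.
Reassemble most-significant byte first: FB F8 64 17 F0 3F → 0xFBF86417F03F.
0xFBF86417F03F = 277044249751615.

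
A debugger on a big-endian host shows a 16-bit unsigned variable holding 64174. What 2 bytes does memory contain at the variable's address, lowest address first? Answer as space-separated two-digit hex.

64174 in hexadecimal, padded to 16 bits, is 0xFAAE.
Split into bytes (most-significant first): FA AE.
Big-endian: lowest address holds the most-significant byte.
So the memory order matches the most-significant-first order: FA AE.

FA AE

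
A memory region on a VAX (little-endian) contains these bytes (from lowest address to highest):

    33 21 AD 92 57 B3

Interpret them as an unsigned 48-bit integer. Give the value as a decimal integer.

197188704346419

In little-endian order the low byte comes first in memory.
Reassemble most-significant byte first: B3 57 92 AD 21 33 → 0xB35792AD2133.
0xB35792AD2133 = 197188704346419.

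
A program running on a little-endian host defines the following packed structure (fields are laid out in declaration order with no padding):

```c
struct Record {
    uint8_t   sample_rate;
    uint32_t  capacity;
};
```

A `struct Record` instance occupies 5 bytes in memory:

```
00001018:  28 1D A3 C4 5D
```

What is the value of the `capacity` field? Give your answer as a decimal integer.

`capacity` follows `sample_rate` (1 byte), so it starts at byte offset 1 and occupies 4 bytes.
Bytes at offsets 1..4: 1D A3 C4 5D.
Little-endian: lowest address holds the least-significant byte.
Reassemble most-significant byte first: 5D C4 A3 1D → 0x5DC4A31D.
0x5DC4A31D = 1573167901.

1573167901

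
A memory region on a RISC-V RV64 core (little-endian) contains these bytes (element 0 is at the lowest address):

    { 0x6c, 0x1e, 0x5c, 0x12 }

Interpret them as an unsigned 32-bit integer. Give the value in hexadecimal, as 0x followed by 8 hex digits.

In little-endian order the low byte comes first in memory.
Reassemble most-significant byte first: 12 5C 1E 6C → 0x125C1E6C.

0x125C1E6C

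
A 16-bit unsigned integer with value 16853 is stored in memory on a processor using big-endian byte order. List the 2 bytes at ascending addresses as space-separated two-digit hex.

41 D5

16853 in hexadecimal, padded to 16 bits, is 0x41D5.
Split into bytes (most-significant first): 41 D5.
In big-endian order the high byte comes first in memory.
So the memory order matches the most-significant-first order: 41 D5.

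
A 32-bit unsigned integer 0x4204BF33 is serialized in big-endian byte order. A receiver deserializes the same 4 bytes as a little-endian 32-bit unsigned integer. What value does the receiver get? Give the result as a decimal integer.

Stored big-endian, the bytes at ascending addresses are 42 04 BF 33.
Read back as little-endian, the first byte is least significant, giving 0x33BF0442.
0x33BF0442 = 868156482.

868156482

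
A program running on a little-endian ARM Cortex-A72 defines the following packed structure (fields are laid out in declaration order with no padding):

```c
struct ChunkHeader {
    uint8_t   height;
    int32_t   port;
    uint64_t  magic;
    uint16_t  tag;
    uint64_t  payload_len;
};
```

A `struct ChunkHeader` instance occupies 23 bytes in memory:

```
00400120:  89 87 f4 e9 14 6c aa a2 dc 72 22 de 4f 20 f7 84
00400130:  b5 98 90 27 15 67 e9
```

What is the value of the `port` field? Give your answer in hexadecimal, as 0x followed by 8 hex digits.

`port` follows `height` (1 byte), so it starts at byte offset 1 and occupies 4 bytes.
Bytes at offsets 1..4: 87 F4 E9 14.
In little-endian order the low byte comes first in memory.
Reassemble most-significant byte first: 14 E9 F4 87 → 0x14E9F487.

0x14E9F487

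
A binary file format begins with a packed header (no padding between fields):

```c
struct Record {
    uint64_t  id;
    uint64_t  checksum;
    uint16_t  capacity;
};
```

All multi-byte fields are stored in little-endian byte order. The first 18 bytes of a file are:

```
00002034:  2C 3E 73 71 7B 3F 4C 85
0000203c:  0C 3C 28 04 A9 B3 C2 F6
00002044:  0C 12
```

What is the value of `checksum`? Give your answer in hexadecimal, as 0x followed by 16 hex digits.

0xF6C2B3A904283C0C

`checksum` follows `id` (8 bytes), so it starts at byte offset 8 and occupies 8 bytes.
Bytes at offsets 8..15: 0C 3C 28 04 A9 B3 C2 F6.
Little-endian: lowest address holds the least-significant byte.
Reassemble most-significant byte first: F6 C2 B3 A9 04 28 3C 0C → 0xF6C2B3A904283C0C.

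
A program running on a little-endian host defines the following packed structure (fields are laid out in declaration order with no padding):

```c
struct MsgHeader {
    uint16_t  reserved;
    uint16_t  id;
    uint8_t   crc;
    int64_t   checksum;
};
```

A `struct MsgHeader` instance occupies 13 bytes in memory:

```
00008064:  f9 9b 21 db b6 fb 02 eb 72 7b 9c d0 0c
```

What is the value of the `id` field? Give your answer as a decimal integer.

`id` follows `reserved` (2 bytes), so it starts at byte offset 2 and occupies 2 bytes.
Bytes at offsets 2..3: 21 DB.
Little-endian: lowest address holds the least-significant byte.
Reassemble most-significant byte first: DB 21 → 0xDB21.
0xDB21 = 56097.

56097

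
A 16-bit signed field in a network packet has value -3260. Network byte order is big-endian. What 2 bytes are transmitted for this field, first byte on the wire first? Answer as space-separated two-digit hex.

F3 44

Two's complement of -3260 in 16 bits: 3260 = 0x0CBC; invert → 0xF343; add 1 → 0xF344.
Split into bytes (most-significant first): F3 44.
Big-endian: lowest address holds the most-significant byte.
So the memory order matches the most-significant-first order: F3 44.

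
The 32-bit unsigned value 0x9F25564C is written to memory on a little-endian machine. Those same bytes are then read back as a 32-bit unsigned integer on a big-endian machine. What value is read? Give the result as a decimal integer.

1280714143

Stored little-endian, the bytes at ascending addresses are 4C 56 25 9F.
Read back as big-endian, the last byte is least significant, giving 0x4C56259F.
0x4C56259F = 1280714143.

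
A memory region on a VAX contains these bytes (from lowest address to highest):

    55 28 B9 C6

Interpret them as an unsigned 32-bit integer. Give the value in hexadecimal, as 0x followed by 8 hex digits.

In little-endian order the low byte comes first in memory.
Reassemble most-significant byte first: C6 B9 28 55 → 0xC6B92855.

0xC6B92855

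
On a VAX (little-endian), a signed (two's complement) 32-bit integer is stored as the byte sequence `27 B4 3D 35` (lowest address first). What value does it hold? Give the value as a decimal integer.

893236263

In little-endian order the low byte comes first in memory.
Reassemble most-significant byte first: 35 3D B4 27 → 0x353DB427.
0x353DB427 = 893236263.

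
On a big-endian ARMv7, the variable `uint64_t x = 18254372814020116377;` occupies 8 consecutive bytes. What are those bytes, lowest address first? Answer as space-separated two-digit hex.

18254372814020116377 in hexadecimal, padded to 64 bits, is 0xFD548F5BC9377F99.
Split into bytes (most-significant first): FD 54 8F 5B C9 37 7F 99.
Big-endian stores the most-significant byte at the lowest address.
So the memory order matches the most-significant-first order: FD 54 8F 5B C9 37 7F 99.

FD 54 8F 5B C9 37 7F 99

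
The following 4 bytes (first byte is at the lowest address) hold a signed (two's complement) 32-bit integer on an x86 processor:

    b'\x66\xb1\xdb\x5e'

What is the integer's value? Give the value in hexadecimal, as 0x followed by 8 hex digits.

0x5EDBB166

Little-endian stores the least-significant byte at the lowest address.
Reassemble most-significant byte first: 5E DB B1 66 → 0x5EDBB166.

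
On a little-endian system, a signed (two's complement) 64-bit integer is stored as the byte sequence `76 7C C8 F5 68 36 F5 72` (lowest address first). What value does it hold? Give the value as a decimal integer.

In little-endian order the low byte comes first in memory.
Reassemble most-significant byte first: 72 F5 36 68 F5 C8 7C 76 → 0x72F53668F5C87C76.
0x72F53668F5C87C76 = 8283586914045951094.

8283586914045951094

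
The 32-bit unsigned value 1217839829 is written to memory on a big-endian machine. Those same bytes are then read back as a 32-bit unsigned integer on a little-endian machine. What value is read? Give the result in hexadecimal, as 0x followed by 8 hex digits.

0xD5C29648

1217839829 in 32-bit hexadecimal is 0x4896C2D5.
Stored big-endian, the bytes at ascending addresses are 48 96 C2 D5.
Read back as little-endian, the first byte is least significant, giving 0xD5C29648.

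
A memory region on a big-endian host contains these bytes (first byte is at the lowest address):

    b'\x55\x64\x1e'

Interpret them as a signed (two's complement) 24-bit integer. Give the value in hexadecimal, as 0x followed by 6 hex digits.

Big-endian stores the most-significant byte at the lowest address.
The bytes are already most-significant first: 0x55641E.

0x55641E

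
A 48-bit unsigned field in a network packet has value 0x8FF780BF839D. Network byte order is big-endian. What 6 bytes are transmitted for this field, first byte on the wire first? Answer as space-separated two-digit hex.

Split into bytes (most-significant first): 8F F7 80 BF 83 9D.
Big-endian stores the most-significant byte at the lowest address.
So the memory order matches the most-significant-first order: 8F F7 80 BF 83 9D.

8F F7 80 BF 83 9D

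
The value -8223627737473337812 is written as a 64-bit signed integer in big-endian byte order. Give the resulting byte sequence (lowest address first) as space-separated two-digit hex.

8D DF CE 24 B6 DA 36 2C

Two's complement of -8223627737473337812 in 64 bits: 8223627737473337812 = 0x722031DB4925C9D4; invert → 0x8DDFCE24B6DA362B; add 1 → 0x8DDFCE24B6DA362C.
Split into bytes (most-significant first): 8D DF CE 24 B6 DA 36 2C.
Big-endian stores the most-significant byte at the lowest address.
So the memory order matches the most-significant-first order: 8D DF CE 24 B6 DA 36 2C.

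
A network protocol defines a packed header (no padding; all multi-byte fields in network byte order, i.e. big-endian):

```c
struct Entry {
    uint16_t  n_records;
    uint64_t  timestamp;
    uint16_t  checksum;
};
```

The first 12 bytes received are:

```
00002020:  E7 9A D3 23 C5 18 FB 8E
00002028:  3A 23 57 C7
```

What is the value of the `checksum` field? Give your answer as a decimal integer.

`checksum` follows `n_records` (2 B), `timestamp` (8 B), so it starts at offset 2 + 8 = 10 and occupies 2 bytes.
Bytes at offsets 10..11: 57 C7.
Big-endian: lowest address holds the most-significant byte.
The bytes are already most-significant first: 0x57C7.
0x57C7 = 22471.

22471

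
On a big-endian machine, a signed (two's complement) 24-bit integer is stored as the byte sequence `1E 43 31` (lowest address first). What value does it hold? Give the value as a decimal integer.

Big-endian: lowest address holds the most-significant byte.
The bytes are already most-significant first: 0x1E4331.
0x1E4331 = 1983281.

1983281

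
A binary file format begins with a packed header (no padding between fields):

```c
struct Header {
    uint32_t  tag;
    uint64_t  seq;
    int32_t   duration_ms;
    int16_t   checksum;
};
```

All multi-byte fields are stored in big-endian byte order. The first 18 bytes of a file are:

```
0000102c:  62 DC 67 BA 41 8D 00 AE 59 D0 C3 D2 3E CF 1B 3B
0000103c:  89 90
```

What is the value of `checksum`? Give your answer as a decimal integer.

-30320

`checksum` follows `tag` (4 B), `seq` (8 B), `duration_ms` (4 B), so it starts at offset 4 + 8 + 4 = 16 and occupies 2 bytes.
Bytes at offsets 16..17: 89 90.
Big-endian: lowest address holds the most-significant byte.
The bytes are already most-significant first: 0x8990.
Top bit is set, so as a signed 16-bit value this is 0x8990 − 2^16 = -30320.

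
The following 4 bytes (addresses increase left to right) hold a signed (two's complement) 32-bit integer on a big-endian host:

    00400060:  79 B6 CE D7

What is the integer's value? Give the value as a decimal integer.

2042023639

Big-endian stores the most-significant byte at the lowest address.
The bytes are already most-significant first: 0x79B6CED7.
0x79B6CED7 = 2042023639.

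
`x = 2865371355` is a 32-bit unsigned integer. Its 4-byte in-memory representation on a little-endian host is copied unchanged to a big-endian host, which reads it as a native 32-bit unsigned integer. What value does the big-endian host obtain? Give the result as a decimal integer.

3675835050

2865371355 in 32-bit hexadecimal is 0xAACA18DB.
Stored little-endian, the bytes at ascending addresses are DB 18 CA AA.
Read back as big-endian, the last byte is least significant, giving 0xDB18CAAA.
0xDB18CAAA = 3675835050.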